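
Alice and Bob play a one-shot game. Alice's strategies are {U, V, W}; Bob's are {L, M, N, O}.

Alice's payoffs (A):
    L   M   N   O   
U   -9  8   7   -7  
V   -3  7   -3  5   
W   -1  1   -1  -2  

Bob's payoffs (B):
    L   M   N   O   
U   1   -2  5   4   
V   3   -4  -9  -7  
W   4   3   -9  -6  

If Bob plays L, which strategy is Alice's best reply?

W

With Bob fixed at L, Alice's payoffs are: U → -9, V → -3, W → -1.
The maximum is -1, achieved by W.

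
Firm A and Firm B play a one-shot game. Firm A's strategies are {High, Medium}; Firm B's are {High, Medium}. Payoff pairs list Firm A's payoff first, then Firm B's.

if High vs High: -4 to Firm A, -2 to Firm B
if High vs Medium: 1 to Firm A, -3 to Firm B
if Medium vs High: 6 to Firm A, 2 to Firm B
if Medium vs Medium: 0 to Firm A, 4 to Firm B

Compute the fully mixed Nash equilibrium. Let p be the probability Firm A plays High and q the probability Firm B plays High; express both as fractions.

p = 2/3, q = 1/11

In a mixed NE each player is indifferent between their pure strategies, so the opponent's mix sets the indifference.
Firm B indifferent between High and Medium: p·(-2) + (1−p)·2 = p·(-3) + (1−p)·4 ⟹ 2 + (-4)p = 4 + (-7)p ⟹ p = 2/3.
Firm A indifferent between High and Medium: q·(-4) + (1−q)·1 = q·6 + (1−q)·0 ⟹ 1 + (-5)q = 0 + 6q ⟹ q = 1/11.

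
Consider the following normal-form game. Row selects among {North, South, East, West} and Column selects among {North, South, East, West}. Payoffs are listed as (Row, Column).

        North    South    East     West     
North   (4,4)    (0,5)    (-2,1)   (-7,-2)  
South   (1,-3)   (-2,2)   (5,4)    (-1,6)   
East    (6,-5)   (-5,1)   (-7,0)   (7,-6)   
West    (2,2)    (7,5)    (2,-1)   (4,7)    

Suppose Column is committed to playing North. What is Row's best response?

With Column fixed at North, Row's payoffs are: North → 4, South → 1, East → 6, West → 2.
The maximum is 6, achieved by East.

East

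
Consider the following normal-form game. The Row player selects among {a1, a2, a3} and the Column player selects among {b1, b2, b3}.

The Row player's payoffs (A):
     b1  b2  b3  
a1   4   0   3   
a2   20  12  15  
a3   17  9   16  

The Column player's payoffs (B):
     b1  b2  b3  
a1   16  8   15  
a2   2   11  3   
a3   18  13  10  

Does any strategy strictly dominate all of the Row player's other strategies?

A strategy is strictly dominant if it gives the Row player a strictly higher payoff than every other strategy, against every choice by the opponent.
a1 is not dominant: against b1, a2 gives 20 > 4.
a2 is not dominant: against b3, a3 gives 16 > 15.
a3 is not dominant: against b1, a2 gives 20 > 17.
No single strategy is best against every opponent action.

No strictly dominant strategy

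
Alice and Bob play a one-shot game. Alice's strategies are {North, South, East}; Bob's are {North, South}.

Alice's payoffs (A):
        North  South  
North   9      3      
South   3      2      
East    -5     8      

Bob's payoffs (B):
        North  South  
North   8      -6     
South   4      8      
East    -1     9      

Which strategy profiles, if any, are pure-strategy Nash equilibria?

Find each player's best response to every opponent strategy; NE are the intersections.
Alice's best responses — vs North: North (payoff 9); vs South: East (payoff 8).
Bob's best responses — vs North: North (payoff 8); vs South: South (payoff 8); vs East: South (payoff 9).
Mutual best responses occur at (North, North) and (East, South); at each, neither player gains by switching.

(North, North) and (East, South)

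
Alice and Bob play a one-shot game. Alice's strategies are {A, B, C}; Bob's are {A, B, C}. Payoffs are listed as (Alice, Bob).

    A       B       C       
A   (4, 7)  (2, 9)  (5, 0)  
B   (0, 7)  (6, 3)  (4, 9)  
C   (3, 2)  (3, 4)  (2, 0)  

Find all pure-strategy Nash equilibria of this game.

No pure-strategy Nash equilibrium

Check mutual best responses: a cell is a NE iff neither player can gain by unilaterally deviating.
Alice's best responses — vs A: A (payoff 4); vs B: B (payoff 6); vs C: A (payoff 5).
Bob's best responses — vs A: B (payoff 9); vs B: C (payoff 9); vs C: B (payoff 4).
No cell has both players best-responding. For instance, Alice's best reply to B is B, but against B Bob prefers C over B.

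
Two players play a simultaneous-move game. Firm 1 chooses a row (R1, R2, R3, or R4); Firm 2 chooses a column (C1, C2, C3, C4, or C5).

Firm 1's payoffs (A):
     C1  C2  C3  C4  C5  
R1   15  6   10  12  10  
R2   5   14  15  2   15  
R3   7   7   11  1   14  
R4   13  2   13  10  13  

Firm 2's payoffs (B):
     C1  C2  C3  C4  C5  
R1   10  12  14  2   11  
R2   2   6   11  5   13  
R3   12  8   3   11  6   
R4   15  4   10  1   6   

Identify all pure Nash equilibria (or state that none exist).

A profile is a Nash equilibrium when each player is best-responding to the other.
Firm 1's best responses — vs C1: R1 (payoff 15); vs C2: R2 (payoff 14); vs C3: R2 (payoff 15); vs C4: R1 (payoff 12); vs C5: R2 (payoff 15).
Firm 2's best responses — vs R1: C3 (payoff 14); vs R2: C5 (payoff 13); vs R3: C1 (payoff 12); vs R4: C1 (payoff 15).
The only mutual best response is (R2, C5); neither player gains by switching there.

(R2, C5)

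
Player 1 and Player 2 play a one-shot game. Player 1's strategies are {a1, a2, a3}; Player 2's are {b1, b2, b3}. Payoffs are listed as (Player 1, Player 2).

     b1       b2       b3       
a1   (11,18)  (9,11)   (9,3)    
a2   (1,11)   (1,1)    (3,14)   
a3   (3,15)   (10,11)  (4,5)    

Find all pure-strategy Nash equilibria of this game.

Check mutual best responses: a cell is a NE iff neither player can gain by unilaterally deviating.
Player 1's best responses — vs b1: a1 (payoff 11); vs b2: a3 (payoff 10); vs b3: a1 (payoff 9).
Player 2's best responses — vs a1: b1 (payoff 18); vs a2: b3 (payoff 14); vs a3: b1 (payoff 15).
The only mutual best response is (a1, b1); neither player gains by switching there.

(a1, b1)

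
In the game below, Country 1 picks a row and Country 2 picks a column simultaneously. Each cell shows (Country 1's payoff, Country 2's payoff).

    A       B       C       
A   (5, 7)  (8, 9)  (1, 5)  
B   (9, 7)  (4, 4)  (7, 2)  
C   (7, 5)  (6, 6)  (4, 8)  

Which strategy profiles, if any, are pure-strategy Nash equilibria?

(A, B) and (B, A)

Check mutual best responses: a cell is a NE iff neither player can gain by unilaterally deviating.
Country 1's best responses — vs A: B (payoff 9); vs B: A (payoff 8); vs C: B (payoff 7).
Country 2's best responses — vs A: B (payoff 9); vs B: A (payoff 7); vs C: C (payoff 8).
Mutual best responses occur at (A, B) and (B, A); at each, neither player gains by switching.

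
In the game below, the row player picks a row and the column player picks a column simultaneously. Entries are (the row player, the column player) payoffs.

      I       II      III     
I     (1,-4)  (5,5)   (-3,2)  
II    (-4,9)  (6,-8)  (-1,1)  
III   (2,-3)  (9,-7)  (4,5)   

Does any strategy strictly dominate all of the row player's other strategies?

Check whether one of the row player's strategies beats all alternatives regardless of what the opponent does.
III strictly dominates: vs I: 2 > each of {1, -4}; vs II: 9 > each of {5, 6}; vs III: 4 > each of {-3, -1}.

III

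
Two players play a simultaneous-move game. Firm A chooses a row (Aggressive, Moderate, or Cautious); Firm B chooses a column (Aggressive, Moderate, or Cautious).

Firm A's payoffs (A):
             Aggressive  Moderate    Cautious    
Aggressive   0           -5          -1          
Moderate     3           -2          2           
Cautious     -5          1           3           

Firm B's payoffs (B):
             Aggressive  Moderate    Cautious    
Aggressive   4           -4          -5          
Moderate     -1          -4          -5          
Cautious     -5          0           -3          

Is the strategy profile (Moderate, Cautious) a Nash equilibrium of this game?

Holding Firm B at Cautious: Firm A gets 2 from Moderate but could get 3 by switching to Cautious. Firm A has a profitable deviation.

No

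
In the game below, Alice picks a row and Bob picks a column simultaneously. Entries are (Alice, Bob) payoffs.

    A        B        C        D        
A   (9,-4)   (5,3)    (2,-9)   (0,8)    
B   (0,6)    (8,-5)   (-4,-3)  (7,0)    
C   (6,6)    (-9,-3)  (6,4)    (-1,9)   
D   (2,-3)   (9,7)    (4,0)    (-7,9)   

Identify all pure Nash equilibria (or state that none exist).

There is no pure-strategy Nash equilibrium

Check mutual best responses: a cell is a NE iff neither player can gain by unilaterally deviating.
Alice's best responses — vs A: A (payoff 9); vs B: D (payoff 9); vs C: C (payoff 6); vs D: B (payoff 7).
Bob's best responses — vs A: D (payoff 8); vs B: A (payoff 6); vs C: D (payoff 9); vs D: D (payoff 9).
No cell has both players best-responding. For instance, Alice's best reply to A is A, but against A Bob prefers D over A.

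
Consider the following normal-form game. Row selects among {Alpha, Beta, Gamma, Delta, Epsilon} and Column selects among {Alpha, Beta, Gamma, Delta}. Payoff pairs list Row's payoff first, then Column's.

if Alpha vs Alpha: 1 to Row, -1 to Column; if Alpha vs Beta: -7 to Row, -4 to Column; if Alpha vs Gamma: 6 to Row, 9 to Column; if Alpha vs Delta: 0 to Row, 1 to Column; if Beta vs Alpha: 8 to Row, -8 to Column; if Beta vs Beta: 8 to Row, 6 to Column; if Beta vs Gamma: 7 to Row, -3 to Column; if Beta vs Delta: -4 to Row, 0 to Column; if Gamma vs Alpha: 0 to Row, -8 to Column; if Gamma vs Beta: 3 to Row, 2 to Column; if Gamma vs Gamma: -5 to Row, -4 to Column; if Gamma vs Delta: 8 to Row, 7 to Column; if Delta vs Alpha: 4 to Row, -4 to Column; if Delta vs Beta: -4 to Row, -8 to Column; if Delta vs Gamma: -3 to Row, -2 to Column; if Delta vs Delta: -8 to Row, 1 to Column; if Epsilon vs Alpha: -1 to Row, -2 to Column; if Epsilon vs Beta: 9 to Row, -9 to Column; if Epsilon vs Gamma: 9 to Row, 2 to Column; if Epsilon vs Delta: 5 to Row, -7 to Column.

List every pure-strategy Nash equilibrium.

(Gamma, Delta) and (Epsilon, Gamma)

A profile is a Nash equilibrium when each player is best-responding to the other.
Row's best responses — vs Alpha: Beta (payoff 8); vs Beta: Epsilon (payoff 9); vs Gamma: Epsilon (payoff 9); vs Delta: Gamma (payoff 8).
Column's best responses — vs Alpha: Gamma (payoff 9); vs Beta: Beta (payoff 6); vs Gamma: Delta (payoff 7); vs Delta: Delta (payoff 1); vs Epsilon: Gamma (payoff 2).
Mutual best responses occur at (Gamma, Delta) and (Epsilon, Gamma); at each, neither player gains by switching.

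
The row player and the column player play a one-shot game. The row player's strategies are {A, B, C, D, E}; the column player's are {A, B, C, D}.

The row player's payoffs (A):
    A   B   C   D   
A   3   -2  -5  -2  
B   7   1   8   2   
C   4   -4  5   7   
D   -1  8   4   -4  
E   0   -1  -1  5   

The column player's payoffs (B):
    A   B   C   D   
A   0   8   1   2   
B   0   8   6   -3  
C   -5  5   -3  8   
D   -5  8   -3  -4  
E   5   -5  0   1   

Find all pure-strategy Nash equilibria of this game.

(C, D) and (D, B)

Find each player's best response to every opponent strategy; NE are the intersections.
The row player's best responses — vs A: B (payoff 7); vs B: D (payoff 8); vs C: B (payoff 8); vs D: C (payoff 7).
The column player's best responses — vs A: B (payoff 8); vs B: B (payoff 8); vs C: D (payoff 8); vs D: B (payoff 8); vs E: A (payoff 5).
Mutual best responses occur at (C, D) and (D, B); at each, neither player gains by switching.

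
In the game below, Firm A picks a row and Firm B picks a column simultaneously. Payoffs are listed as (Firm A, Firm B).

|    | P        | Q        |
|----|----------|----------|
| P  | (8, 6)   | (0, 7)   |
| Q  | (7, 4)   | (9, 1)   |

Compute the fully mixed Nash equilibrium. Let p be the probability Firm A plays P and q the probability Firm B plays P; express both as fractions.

p = 3/4, q = 9/10

Each player's mixing probability is pinned down by making the *other* player indifferent.
Firm B indifferent between P and Q: p·6 + (1−p)·4 = p·7 + (1−p)·1 ⟹ 4 + 2p = 1 + 6p ⟹ p = 3/4.
Firm A indifferent between P and Q: q·8 + (1−q)·0 = q·7 + (1−q)·9 ⟹ 0 + 8q = 9 + (-2)q ⟹ q = 9/10.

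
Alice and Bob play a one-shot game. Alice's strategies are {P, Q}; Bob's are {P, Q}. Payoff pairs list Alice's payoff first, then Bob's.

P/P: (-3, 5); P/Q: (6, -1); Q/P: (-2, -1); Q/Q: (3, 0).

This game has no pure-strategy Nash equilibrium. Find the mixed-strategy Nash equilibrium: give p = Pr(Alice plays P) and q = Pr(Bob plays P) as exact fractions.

p = 1/7, q = 3/4

In a mixed NE each player is indifferent between their pure strategies, so the opponent's mix sets the indifference.
Bob indifferent between P and Q: p·5 + (1−p)·(-1) = p·(-1) + (1−p)·0 ⟹ (-1) + 6p = 0 + (-1)p ⟹ p = 1/7.
Alice indifferent between P and Q: q·(-3) + (1−q)·6 = q·(-2) + (1−q)·3 ⟹ 6 + (-9)q = 3 + (-5)q ⟹ q = 3/4.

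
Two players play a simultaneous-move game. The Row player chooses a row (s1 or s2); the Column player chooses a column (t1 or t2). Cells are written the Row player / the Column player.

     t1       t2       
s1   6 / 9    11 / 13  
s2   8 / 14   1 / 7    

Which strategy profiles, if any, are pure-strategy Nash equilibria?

A profile is a Nash equilibrium when each player is best-responding to the other.
The Row player's best responses — vs t1: s2 (payoff 8); vs t2: s1 (payoff 11).
The Column player's best responses — vs s1: t2 (payoff 13); vs s2: t1 (payoff 14).
Mutual best responses occur at (s1, t2) and (s2, t1); at each, neither player gains by switching.

(s1, t2) and (s2, t1)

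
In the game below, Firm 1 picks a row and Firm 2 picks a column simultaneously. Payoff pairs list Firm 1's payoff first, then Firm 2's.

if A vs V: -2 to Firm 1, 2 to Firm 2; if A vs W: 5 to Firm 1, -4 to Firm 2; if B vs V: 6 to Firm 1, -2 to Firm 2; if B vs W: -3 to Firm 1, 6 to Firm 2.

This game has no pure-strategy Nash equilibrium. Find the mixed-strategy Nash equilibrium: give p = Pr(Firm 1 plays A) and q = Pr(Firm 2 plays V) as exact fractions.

In a mixed NE each player is indifferent between their pure strategies, so the opponent's mix sets the indifference.
Firm 2 indifferent between V and W: p·2 + (1−p)·(-2) = p·(-4) + (1−p)·6 ⟹ (-2) + 4p = 6 + (-10)p ⟹ p = 4/7.
Firm 1 indifferent between A and B: q·(-2) + (1−q)·5 = q·6 + (1−q)·(-3) ⟹ 5 + (-7)q = (-3) + 9q ⟹ q = 1/2.

p = 4/7, q = 1/2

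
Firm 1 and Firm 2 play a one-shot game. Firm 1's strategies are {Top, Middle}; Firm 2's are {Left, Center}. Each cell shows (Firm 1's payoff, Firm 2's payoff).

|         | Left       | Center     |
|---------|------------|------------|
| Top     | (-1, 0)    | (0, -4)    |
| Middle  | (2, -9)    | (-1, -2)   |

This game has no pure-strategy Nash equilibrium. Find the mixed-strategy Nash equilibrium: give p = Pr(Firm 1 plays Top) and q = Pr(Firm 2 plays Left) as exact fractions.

p = 7/11, q = 1/4

Each player's mixing probability is pinned down by making the *other* player indifferent.
Firm 2 indifferent between Left and Center: p·0 + (1−p)·(-9) = p·(-4) + (1−p)·(-2) ⟹ (-9) + 9p = (-2) + (-2)p ⟹ p = 7/11.
Firm 1 indifferent between Top and Middle: q·(-1) + (1−q)·0 = q·2 + (1−q)·(-1) ⟹ 0 + (-1)q = (-1) + 3q ⟹ q = 1/4.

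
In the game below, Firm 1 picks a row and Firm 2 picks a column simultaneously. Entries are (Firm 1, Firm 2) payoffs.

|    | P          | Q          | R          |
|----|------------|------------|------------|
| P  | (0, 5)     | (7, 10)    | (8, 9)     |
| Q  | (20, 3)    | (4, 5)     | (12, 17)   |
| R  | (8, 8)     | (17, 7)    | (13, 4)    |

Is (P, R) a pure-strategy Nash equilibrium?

No

Holding Firm 2 at R: Firm 1 gets 8 from P but could get 13 by switching to R. Firm 1 has a profitable deviation.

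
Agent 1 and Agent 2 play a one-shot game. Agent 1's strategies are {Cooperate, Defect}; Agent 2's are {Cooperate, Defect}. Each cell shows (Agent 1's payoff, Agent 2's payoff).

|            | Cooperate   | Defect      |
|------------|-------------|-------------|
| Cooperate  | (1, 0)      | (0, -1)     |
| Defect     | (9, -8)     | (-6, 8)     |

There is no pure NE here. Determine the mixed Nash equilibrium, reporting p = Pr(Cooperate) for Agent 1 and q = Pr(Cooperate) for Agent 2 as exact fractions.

p = 16/17, q = 3/7

Each player's mixing probability is pinned down by making the *other* player indifferent.
Agent 2 indifferent between Cooperate and Defect: p·0 + (1−p)·(-8) = p·(-1) + (1−p)·8 ⟹ (-8) + 8p = 8 + (-9)p ⟹ p = 16/17.
Agent 1 indifferent between Cooperate and Defect: q·1 + (1−q)·0 = q·9 + (1−q)·(-6) ⟹ 0 + 1q = (-6) + 15q ⟹ q = 3/7.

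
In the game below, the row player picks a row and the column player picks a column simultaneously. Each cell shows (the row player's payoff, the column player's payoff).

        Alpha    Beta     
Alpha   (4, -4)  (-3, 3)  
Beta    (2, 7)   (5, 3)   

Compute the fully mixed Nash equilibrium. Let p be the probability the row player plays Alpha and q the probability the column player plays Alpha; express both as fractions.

In a mixed NE each player is indifferent between their pure strategies, so the opponent's mix sets the indifference.
The column player indifferent between Alpha and Beta: p·(-4) + (1−p)·7 = p·3 + (1−p)·3 ⟹ 7 + (-11)p = 3 + 0p ⟹ p = 4/11.
The row player indifferent between Alpha and Beta: q·4 + (1−q)·(-3) = q·2 + (1−q)·5 ⟹ (-3) + 7q = 5 + (-3)q ⟹ q = 4/5.

p = 4/11, q = 4/5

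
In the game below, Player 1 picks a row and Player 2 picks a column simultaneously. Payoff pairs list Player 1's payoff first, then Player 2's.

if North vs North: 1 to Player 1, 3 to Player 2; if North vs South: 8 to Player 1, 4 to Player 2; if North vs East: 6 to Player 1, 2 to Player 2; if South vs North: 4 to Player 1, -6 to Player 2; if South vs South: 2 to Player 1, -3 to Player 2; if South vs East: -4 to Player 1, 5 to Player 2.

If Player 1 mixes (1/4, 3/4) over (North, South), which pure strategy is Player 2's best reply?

East

Compute Player 2's expected payoff from each pure strategy against the given mix.
North: (1/4)·3 + (3/4)·(-6) = -15/4
South: (1/4)·4 + (3/4)·(-3) = -5/4
East: (1/4)·2 + (3/4)·5 = 17/4
Highest expected payoff is 17/4, from East.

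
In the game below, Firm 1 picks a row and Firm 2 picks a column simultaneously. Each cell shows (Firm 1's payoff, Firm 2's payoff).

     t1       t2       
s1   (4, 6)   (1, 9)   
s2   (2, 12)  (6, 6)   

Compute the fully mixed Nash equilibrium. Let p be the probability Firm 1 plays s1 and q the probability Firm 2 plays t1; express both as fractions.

p = 2/3, q = 5/7

In a mixed NE each player is indifferent between their pure strategies, so the opponent's mix sets the indifference.
Firm 2 indifferent between t1 and t2: p·6 + (1−p)·12 = p·9 + (1−p)·6 ⟹ 12 + (-6)p = 6 + 3p ⟹ p = 2/3.
Firm 1 indifferent between s1 and s2: q·4 + (1−q)·1 = q·2 + (1−q)·6 ⟹ 1 + 3q = 6 + (-4)q ⟹ q = 5/7.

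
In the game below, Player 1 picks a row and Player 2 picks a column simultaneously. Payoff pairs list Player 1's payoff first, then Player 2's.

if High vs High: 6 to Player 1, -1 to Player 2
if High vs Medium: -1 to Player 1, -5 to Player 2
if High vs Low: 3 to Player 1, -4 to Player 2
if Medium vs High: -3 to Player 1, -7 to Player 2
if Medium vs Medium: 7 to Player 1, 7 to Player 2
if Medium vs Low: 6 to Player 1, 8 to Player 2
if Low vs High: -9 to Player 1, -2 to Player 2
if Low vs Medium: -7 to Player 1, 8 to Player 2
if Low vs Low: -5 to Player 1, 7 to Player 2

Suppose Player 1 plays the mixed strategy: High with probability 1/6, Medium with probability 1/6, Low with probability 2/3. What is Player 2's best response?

Medium

Compute Player 2's expected payoff from each pure strategy against the given mix.
High: (1/6)·(-1) + (1/6)·(-7) + (2/3)·(-2) = -8/3
Medium: (1/6)·(-5) + (1/6)·7 + (2/3)·8 = 17/3
Low: (1/6)·(-4) + (1/6)·8 + (2/3)·7 = 16/3
Highest expected payoff is 17/3, from Medium.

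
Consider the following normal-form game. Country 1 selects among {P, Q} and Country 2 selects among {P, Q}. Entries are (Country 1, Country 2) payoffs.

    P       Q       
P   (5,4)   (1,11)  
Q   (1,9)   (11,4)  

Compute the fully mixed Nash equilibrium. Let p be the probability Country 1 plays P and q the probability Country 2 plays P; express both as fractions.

p = 5/12, q = 5/7

Each player's mixing probability is pinned down by making the *other* player indifferent.
Country 2 indifferent between P and Q: p·4 + (1−p)·9 = p·11 + (1−p)·4 ⟹ 9 + (-5)p = 4 + 7p ⟹ p = 5/12.
Country 1 indifferent between P and Q: q·5 + (1−q)·1 = q·1 + (1−q)·11 ⟹ 1 + 4q = 11 + (-10)q ⟹ q = 5/7.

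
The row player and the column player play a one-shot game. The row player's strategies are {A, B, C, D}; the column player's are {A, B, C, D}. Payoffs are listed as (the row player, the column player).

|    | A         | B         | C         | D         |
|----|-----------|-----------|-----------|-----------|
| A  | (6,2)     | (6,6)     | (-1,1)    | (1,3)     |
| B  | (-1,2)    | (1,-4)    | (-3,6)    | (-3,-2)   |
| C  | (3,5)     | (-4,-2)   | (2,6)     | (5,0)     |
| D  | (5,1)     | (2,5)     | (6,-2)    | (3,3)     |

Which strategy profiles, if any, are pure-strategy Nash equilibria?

Check mutual best responses: a cell is a NE iff neither player can gain by unilaterally deviating.
The row player's best responses — vs A: A (payoff 6); vs B: A (payoff 6); vs C: D (payoff 6); vs D: C (payoff 5).
The column player's best responses — vs A: B (payoff 6); vs B: C (payoff 6); vs C: C (payoff 6); vs D: B (payoff 5).
The only mutual best response is (A, B); neither player gains by switching there.

(A, B)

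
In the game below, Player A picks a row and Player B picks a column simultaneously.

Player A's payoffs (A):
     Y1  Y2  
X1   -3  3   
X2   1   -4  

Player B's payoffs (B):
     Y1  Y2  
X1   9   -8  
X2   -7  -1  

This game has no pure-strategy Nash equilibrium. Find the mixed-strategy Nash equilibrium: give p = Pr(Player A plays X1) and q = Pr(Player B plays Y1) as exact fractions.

In a mixed NE each player is indifferent between their pure strategies, so the opponent's mix sets the indifference.
Player B indifferent between Y1 and Y2: p·9 + (1−p)·(-7) = p·(-8) + (1−p)·(-1) ⟹ (-7) + 16p = (-1) + (-7)p ⟹ p = 6/23.
Player A indifferent between X1 and X2: q·(-3) + (1−q)·3 = q·1 + (1−q)·(-4) ⟹ 3 + (-6)q = (-4) + 5q ⟹ q = 7/11.

p = 6/23, q = 7/11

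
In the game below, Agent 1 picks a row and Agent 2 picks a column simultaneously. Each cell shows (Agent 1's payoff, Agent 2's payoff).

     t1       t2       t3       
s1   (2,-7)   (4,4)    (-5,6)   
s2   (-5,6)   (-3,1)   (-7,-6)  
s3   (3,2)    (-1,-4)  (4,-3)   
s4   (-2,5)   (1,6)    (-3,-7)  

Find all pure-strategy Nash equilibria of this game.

(s3, t1)

Check mutual best responses: a cell is a NE iff neither player can gain by unilaterally deviating.
Agent 1's best responses — vs t1: s3 (payoff 3); vs t2: s1 (payoff 4); vs t3: s3 (payoff 4).
Agent 2's best responses — vs s1: t3 (payoff 6); vs s2: t1 (payoff 6); vs s3: t1 (payoff 2); vs s4: t2 (payoff 6).
The only mutual best response is (s3, t1); neither player gains by switching there.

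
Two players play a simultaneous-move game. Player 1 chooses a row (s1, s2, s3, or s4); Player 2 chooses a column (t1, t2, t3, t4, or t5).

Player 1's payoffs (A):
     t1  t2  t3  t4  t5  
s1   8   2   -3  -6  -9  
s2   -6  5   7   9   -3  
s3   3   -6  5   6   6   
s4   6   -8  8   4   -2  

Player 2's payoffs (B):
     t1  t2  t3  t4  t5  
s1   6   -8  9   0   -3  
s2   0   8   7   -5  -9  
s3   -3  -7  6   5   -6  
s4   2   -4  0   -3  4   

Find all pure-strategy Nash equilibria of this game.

(s2, t2)

A profile is a Nash equilibrium when each player is best-responding to the other.
Player 1's best responses — vs t1: s1 (payoff 8); vs t2: s2 (payoff 5); vs t3: s4 (payoff 8); vs t4: s2 (payoff 9); vs t5: s3 (payoff 6).
Player 2's best responses — vs s1: t3 (payoff 9); vs s2: t2 (payoff 8); vs s3: t3 (payoff 6); vs s4: t5 (payoff 4).
The only mutual best response is (s2, t2); neither player gains by switching there.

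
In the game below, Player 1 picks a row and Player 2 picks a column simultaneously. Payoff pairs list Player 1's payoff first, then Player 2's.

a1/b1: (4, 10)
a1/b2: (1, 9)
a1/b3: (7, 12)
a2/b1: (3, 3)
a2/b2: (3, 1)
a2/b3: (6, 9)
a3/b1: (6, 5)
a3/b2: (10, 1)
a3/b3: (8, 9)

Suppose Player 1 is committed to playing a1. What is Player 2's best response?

With Player 1 fixed at a1, Player 2's payoffs are: b1 → 10, b2 → 9, b3 → 12.
The maximum is 12, achieved by b3.

b3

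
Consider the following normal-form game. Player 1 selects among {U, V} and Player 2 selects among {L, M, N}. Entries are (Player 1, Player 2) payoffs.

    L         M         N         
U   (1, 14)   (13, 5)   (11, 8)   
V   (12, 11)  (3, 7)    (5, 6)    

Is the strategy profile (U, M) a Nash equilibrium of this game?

No

Holding Player 2 at M: Player 1 gets 13 from U, versus 3 from V. No profitable deviation for Player 1.
Holding Player 1 at U: Player 2 gets 5 from M but could get 14 by switching to L. Player 2 has a profitable deviation.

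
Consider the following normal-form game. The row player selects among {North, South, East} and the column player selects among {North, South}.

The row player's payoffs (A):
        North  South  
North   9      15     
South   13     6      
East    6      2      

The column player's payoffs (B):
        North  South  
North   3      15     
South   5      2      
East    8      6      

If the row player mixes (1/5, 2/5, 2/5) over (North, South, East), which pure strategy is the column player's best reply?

South

The column player's best reply maximizes expected payoff against the mix.
North: (1/5)·3 + (2/5)·5 + (2/5)·8 = 29/5
South: (1/5)·15 + (2/5)·2 + (2/5)·6 = 31/5
Highest expected payoff is 31/5, from South.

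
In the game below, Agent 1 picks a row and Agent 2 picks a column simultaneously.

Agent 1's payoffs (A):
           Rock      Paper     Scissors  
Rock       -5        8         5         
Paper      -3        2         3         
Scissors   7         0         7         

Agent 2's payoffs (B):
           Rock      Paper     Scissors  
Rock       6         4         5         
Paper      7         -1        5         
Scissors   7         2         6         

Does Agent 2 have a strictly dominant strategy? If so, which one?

Rock

Check whether one of Agent 2's strategies beats all alternatives regardless of what the opponent does.
Rock strictly dominates: vs Rock: 6 > each of {4, 5}; vs Paper: 7 > each of {-1, 5}; vs Scissors: 7 > each of {2, 6}.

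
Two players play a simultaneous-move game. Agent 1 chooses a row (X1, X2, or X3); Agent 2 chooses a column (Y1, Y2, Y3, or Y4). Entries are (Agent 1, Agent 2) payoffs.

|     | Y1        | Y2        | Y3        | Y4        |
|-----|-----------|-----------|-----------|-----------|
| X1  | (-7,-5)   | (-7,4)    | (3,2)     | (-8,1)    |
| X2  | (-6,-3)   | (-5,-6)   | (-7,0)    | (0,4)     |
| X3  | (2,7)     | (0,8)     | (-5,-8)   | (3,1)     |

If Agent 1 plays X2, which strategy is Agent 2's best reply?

With Agent 1 fixed at X2, Agent 2's payoffs are: Y1 → -3, Y2 → -6, Y3 → 0, Y4 → 4.
The maximum is 4, achieved by Y4.

Y4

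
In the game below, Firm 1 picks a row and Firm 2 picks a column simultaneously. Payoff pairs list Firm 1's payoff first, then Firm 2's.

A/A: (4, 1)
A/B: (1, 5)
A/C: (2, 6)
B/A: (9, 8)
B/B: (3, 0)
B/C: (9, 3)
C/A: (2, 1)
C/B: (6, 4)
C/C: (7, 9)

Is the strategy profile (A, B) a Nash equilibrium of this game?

No

Holding Firm 2 at B: Firm 1 gets 1 from A but could get 6 by switching to C. Firm 1 has a profitable deviation.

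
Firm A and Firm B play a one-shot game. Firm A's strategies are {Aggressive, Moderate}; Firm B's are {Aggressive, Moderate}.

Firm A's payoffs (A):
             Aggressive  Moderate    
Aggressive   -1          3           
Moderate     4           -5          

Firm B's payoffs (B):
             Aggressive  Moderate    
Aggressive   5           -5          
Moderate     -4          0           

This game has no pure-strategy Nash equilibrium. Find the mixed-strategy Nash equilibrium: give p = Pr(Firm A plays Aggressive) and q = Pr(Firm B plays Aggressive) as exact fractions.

In a mixed NE each player is indifferent between their pure strategies, so the opponent's mix sets the indifference.
Firm B indifferent between Aggressive and Moderate: p·5 + (1−p)·(-4) = p·(-5) + (1−p)·0 ⟹ (-4) + 9p = 0 + (-5)p ⟹ p = 2/7.
Firm A indifferent between Aggressive and Moderate: q·(-1) + (1−q)·3 = q·4 + (1−q)·(-5) ⟹ 3 + (-4)q = (-5) + 9q ⟹ q = 8/13.

p = 2/7, q = 8/13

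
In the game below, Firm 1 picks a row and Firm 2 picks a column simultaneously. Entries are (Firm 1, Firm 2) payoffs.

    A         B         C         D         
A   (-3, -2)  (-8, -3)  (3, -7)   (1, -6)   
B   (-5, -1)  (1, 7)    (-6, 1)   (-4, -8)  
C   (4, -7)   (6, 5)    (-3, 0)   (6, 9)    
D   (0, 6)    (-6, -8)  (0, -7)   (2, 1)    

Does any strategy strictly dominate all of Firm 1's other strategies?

A strategy is strictly dominant if it gives Firm 1 a strictly higher payoff than every other strategy, against every choice by the opponent.
A is not dominant: against A, C gives 4 > -3.
B is not dominant: against A, A gives -3 > -5.
C is not dominant: against C, A gives 3 > -3.
D is not dominant: against A, C gives 4 > 0.
No single strategy is best against every opponent action.

None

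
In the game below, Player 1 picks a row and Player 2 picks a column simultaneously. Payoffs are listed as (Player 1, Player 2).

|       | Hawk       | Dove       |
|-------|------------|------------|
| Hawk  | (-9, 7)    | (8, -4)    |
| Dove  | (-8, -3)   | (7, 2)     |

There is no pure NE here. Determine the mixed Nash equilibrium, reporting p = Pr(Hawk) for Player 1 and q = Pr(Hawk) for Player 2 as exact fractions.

Each player's mixing probability is pinned down by making the *other* player indifferent.
Player 2 indifferent between Hawk and Dove: p·7 + (1−p)·(-3) = p·(-4) + (1−p)·2 ⟹ (-3) + 10p = 2 + (-6)p ⟹ p = 5/16.
Player 1 indifferent between Hawk and Dove: q·(-9) + (1−q)·8 = q·(-8) + (1−q)·7 ⟹ 8 + (-17)q = 7 + (-15)q ⟹ q = 1/2.

p = 5/16, q = 1/2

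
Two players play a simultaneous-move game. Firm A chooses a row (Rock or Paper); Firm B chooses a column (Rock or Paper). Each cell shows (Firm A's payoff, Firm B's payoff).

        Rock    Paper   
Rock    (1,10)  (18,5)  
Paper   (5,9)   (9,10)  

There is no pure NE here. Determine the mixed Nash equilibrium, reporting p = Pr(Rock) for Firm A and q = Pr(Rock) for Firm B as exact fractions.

p = 1/6, q = 9/13

Each player's mixing probability is pinned down by making the *other* player indifferent.
Firm B indifferent between Rock and Paper: p·10 + (1−p)·9 = p·5 + (1−p)·10 ⟹ 9 + 1p = 10 + (-5)p ⟹ p = 1/6.
Firm A indifferent between Rock and Paper: q·1 + (1−q)·18 = q·5 + (1−q)·9 ⟹ 18 + (-17)q = 9 + (-4)q ⟹ q = 9/13.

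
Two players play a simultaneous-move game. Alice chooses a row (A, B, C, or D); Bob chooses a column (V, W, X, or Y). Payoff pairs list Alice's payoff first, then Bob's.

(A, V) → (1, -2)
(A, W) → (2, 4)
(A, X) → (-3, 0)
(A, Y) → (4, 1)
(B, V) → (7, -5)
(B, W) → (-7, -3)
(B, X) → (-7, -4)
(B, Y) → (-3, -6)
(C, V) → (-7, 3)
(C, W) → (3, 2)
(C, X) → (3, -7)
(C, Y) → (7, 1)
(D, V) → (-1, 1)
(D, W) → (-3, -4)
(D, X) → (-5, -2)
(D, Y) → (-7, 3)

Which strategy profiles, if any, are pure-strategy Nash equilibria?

There is no pure-strategy Nash equilibrium

A profile is a Nash equilibrium when each player is best-responding to the other.
Alice's best responses — vs V: B (payoff 7); vs W: C (payoff 3); vs X: C (payoff 3); vs Y: C (payoff 7).
Bob's best responses — vs A: W (payoff 4); vs B: W (payoff -3); vs C: V (payoff 3); vs D: Y (payoff 3).
No cell has both players best-responding. For instance, Alice's best reply to Y is C, but against C Bob prefers V over Y.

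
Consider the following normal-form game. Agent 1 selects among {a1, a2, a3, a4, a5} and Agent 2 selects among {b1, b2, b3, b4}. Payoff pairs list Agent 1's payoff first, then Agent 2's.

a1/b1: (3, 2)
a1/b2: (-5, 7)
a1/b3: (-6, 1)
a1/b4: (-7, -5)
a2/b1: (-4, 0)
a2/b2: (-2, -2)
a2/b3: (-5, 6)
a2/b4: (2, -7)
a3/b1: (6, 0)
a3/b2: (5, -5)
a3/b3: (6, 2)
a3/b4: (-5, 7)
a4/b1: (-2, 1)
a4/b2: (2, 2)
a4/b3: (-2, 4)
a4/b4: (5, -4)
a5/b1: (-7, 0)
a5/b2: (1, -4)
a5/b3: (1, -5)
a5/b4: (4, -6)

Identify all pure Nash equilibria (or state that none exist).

There is no pure-strategy Nash equilibrium

Check mutual best responses: a cell is a NE iff neither player can gain by unilaterally deviating.
Agent 1's best responses — vs b1: a3 (payoff 6); vs b2: a3 (payoff 5); vs b3: a3 (payoff 6); vs b4: a4 (payoff 5).
Agent 2's best responses — vs a1: b2 (payoff 7); vs a2: b3 (payoff 6); vs a3: b4 (payoff 7); vs a4: b3 (payoff 4); vs a5: b1 (payoff 0).
No cell has both players best-responding. For instance, Agent 1's best reply to b4 is a4, but against a4 Agent 2 prefers b3 over b4.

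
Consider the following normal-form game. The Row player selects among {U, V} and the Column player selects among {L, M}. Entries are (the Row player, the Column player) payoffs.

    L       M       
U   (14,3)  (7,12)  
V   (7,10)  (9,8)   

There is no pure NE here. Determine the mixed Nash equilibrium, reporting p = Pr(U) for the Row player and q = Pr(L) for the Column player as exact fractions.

p = 2/11, q = 2/9

Each player's mixing probability is pinned down by making the *other* player indifferent.
The Column player indifferent between L and M: p·3 + (1−p)·10 = p·12 + (1−p)·8 ⟹ 10 + (-7)p = 8 + 4p ⟹ p = 2/11.
The Row player indifferent between U and V: q·14 + (1−q)·7 = q·7 + (1−q)·9 ⟹ 7 + 7q = 9 + (-2)q ⟹ q = 2/9.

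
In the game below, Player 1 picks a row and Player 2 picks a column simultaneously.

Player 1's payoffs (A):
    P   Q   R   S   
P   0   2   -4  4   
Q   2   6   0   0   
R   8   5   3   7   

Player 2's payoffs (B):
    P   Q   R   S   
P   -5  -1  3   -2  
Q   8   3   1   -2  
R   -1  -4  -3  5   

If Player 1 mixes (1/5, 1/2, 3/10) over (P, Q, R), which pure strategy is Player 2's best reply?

Compute Player 2's expected payoff from each pure strategy against the given mix.
P: (1/5)·(-5) + (1/2)·8 + (3/10)·(-1) = 27/10
Q: (1/5)·(-1) + (1/2)·3 + (3/10)·(-4) = 1/10
R: (1/5)·3 + (1/2)·1 + (3/10)·(-3) = 1/5
S: (1/5)·(-2) + (1/2)·(-2) + (3/10)·5 = 1/10
Highest expected payoff is 27/10, from P.

P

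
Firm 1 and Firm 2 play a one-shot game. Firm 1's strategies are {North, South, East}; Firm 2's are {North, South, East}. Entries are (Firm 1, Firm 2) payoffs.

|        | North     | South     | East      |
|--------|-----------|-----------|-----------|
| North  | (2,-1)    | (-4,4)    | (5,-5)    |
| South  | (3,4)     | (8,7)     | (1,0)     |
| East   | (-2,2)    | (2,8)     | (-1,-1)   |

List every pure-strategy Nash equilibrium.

(South, South)

Find each player's best response to every opponent strategy; NE are the intersections.
Firm 1's best responses — vs North: South (payoff 3); vs South: South (payoff 8); vs East: North (payoff 5).
Firm 2's best responses — vs North: South (payoff 4); vs South: South (payoff 7); vs East: South (payoff 8).
The only mutual best response is (South, South); neither player gains by switching there.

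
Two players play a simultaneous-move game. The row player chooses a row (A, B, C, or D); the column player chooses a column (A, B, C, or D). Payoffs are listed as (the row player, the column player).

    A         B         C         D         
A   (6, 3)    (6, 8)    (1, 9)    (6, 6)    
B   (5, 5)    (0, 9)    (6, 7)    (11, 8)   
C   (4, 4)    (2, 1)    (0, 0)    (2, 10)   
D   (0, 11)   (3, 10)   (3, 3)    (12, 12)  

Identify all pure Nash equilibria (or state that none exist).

(D, D)

Find each player's best response to every opponent strategy; NE are the intersections.
The row player's best responses — vs A: A (payoff 6); vs B: A (payoff 6); vs C: B (payoff 6); vs D: D (payoff 12).
The column player's best responses — vs A: C (payoff 9); vs B: B (payoff 9); vs C: D (payoff 10); vs D: D (payoff 12).
The only mutual best response is (D, D); neither player gains by switching there.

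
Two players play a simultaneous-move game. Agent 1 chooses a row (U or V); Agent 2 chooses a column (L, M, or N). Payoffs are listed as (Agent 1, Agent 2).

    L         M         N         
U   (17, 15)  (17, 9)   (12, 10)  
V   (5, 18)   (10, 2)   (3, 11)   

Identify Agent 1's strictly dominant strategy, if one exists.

Check whether one of Agent 1's strategies beats all alternatives regardless of what the opponent does.
U strictly dominates: vs L: 17 > 5; vs M: 17 > 10; vs N: 12 > 3.

U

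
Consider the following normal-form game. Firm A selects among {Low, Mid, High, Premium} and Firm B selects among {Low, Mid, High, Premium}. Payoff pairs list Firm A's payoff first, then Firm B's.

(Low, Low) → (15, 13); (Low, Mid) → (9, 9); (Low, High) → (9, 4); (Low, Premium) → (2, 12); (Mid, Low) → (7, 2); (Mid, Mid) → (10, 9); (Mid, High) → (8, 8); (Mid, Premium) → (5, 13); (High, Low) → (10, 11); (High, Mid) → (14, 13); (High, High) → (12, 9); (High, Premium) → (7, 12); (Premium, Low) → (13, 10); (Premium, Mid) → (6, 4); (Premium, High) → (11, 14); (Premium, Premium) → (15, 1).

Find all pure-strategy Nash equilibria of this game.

(Low, Low) and (High, Mid)

A profile is a Nash equilibrium when each player is best-responding to the other.
Firm A's best responses — vs Low: Low (payoff 15); vs Mid: High (payoff 14); vs High: High (payoff 12); vs Premium: Premium (payoff 15).
Firm B's best responses — vs Low: Low (payoff 13); vs Mid: Premium (payoff 13); vs High: Mid (payoff 13); vs Premium: High (payoff 14).
Mutual best responses occur at (Low, Low) and (High, Mid); at each, neither player gains by switching.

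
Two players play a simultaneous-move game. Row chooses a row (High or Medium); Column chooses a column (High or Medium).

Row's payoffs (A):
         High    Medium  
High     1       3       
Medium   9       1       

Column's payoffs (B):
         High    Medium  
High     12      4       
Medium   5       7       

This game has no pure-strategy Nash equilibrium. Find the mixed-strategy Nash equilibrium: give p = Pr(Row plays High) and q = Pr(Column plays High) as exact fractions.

p = 1/5, q = 1/5

Each player's mixing probability is pinned down by making the *other* player indifferent.
Column indifferent between High and Medium: p·12 + (1−p)·5 = p·4 + (1−p)·7 ⟹ 5 + 7p = 7 + (-3)p ⟹ p = 1/5.
Row indifferent between High and Medium: q·1 + (1−q)·3 = q·9 + (1−q)·1 ⟹ 3 + (-2)q = 1 + 8q ⟹ q = 1/5.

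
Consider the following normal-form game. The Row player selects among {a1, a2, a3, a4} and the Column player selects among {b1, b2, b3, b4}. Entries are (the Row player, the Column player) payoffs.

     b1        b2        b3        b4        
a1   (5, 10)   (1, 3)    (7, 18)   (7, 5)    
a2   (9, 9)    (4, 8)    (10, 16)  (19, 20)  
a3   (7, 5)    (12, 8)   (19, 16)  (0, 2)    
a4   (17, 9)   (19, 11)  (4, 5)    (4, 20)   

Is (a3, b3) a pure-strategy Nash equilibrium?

Holding the Column player at b3: the Row player gets 19 from a3, versus 7 from a1, 10 from a2, 4 from a4. No profitable deviation for the Row player.
Holding the Row player at a3: the Column player gets 16 from b3, versus 5 from b1, 8 from b2, 2 from b4. No profitable deviation for the Column player either.

Yes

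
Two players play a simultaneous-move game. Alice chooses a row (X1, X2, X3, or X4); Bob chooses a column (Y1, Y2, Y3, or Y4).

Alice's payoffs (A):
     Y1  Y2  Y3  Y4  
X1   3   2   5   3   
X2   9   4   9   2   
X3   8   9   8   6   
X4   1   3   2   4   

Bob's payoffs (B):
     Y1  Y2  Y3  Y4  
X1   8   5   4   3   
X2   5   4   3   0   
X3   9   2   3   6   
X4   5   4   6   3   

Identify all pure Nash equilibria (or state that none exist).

A profile is a Nash equilibrium when each player is best-responding to the other.
Alice's best responses — vs Y1: X2 (payoff 9); vs Y2: X3 (payoff 9); vs Y3: X2 (payoff 9); vs Y4: X3 (payoff 6).
Bob's best responses — vs X1: Y1 (payoff 8); vs X2: Y1 (payoff 5); vs X3: Y1 (payoff 9); vs X4: Y3 (payoff 6).
The only mutual best response is (X2, Y1); neither player gains by switching there.

(X2, Y1)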